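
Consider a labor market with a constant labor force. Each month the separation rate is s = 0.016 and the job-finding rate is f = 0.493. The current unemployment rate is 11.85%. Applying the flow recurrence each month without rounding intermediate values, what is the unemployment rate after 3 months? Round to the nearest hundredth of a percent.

Unemployment rate after three months ≈ 4.17%.

With a fixed labor force, u_{t+1} = u_t + s·(1−u_t) − f·u_t = u_t·(1−s−f) + s.
Here 1−s−f = 0.491 and s = 0.016.
u_1 = 0.118500 × 0.491 + 0.016 = 0.074183.
u_2 = 0.074183 × 0.491 + 0.016 = 0.052424.
u_3 = 0.052424 × 0.491 + 0.016 = 0.041740.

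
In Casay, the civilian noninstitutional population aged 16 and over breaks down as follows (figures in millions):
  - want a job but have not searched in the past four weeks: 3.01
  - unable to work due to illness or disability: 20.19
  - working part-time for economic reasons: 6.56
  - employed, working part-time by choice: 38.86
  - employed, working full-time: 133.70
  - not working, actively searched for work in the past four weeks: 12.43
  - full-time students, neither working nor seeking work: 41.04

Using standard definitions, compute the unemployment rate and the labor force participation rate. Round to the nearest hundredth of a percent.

Employed = 6.56 + 38.86 + 133.70 = 179.12 million (anyone who worked, including part-time for economic reasons, counts as employed).
Unemployed = 12.43 million.
Labor force = 179.12 + 12.43 = 191.55 million.
Not in labor force = 3.01 + 20.19 + 41.04 = 64.24 million (those not working and not actively searching are outside the labor force — including those who want a job but have given up searching).
Civilian working-age population = 191.55 + 64.24 = 255.79 million.
Unemployment rate = 12.43 / 191.55 = 6.49%.
Labor force participation rate = 191.55 / 255.79 = 74.89%.

Unemployment rate ≈ 6.49%; labor force participation rate ≈ 74.89%.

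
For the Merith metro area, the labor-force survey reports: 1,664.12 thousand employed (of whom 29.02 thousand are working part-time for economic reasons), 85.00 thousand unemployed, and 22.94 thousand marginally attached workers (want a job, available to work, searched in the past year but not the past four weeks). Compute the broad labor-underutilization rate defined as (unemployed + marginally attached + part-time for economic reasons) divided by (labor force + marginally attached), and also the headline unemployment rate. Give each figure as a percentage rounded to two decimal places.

Broad underutilization rate ≈ 7.73%; headline unemployment rate ≈ 4.86%.

Labor force = 1,664.12 + 85.00 = 1,749.12 thousand.
Numerator = 85.00 + 22.94 + 29.02 = 136.96 thousand.
Denominator = 1,749.12 + 22.94 = 1,772.06 thousand.
Broad rate = 136.96 / 1,772.06 = 7.73%.
Headline unemployment rate = 85.00 / 1,749.12 = 4.86%.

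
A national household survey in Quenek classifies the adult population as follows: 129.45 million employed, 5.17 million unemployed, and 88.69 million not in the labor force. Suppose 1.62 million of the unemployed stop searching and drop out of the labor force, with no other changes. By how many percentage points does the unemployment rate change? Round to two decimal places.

The unemployment rate changes by −1.17 percentage points.

Initially, labor force = 129.45 + 5.17 = 134.62 million, so u = 5.17/134.62 = 3.84%.
After the change, unemployed and labor force both fall by 1.62 → E = 129.45, U = 3.55, labor force = 133.00 million.
New unemployment rate = 3.55 / 133.00 = 2.67%.
Change = 2.67% − 3.84% = −1.17 percentage points.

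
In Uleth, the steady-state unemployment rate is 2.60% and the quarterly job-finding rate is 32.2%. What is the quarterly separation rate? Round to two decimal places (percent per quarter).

From u* = s/(s+f): s = u·f/(1−u).
s = 0.0260 × 32.2 / (1 − 0.0260) = 0.8372 / 0.9740 ≈ 0.86% per quarter.

Separation rate ≈ 0.86% per quarter.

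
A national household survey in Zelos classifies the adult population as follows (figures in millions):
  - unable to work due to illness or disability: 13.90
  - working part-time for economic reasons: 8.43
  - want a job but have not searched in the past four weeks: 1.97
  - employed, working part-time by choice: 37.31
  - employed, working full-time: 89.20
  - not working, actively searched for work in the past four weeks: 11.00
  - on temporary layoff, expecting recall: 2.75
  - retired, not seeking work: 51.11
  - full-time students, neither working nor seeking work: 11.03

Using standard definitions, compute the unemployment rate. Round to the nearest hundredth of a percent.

Unemployment rate ≈ 9.25%.

Employed = 8.43 + 37.31 + 89.20 = 134.94 million (anyone who worked, including part-time for economic reasons, counts as employed).
Unemployed = 11.00 + 2.75 = 13.75 million (jobless and actively searching, or on temporary layoff).
Labor force = 134.94 + 13.75 = 148.69 million.
Unemployment rate = 13.75 / 148.69 = 9.25%.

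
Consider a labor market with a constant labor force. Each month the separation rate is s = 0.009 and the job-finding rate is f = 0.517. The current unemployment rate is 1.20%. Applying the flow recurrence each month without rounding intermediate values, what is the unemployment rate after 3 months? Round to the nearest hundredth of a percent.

Unemployment rate after three months ≈ 1.66%.

With a fixed labor force, u_{t+1} = u_t + s·(1−u_t) − f·u_t = u_t·(1−s−f) + s.
Here 1−s−f = 0.474 and s = 0.009.
u_1 = 0.012000 × 0.474 + 0.009 = 0.014688.
u_2 = 0.014688 × 0.474 + 0.009 = 0.015962.
u_3 = 0.015962 × 0.474 + 0.009 = 0.016566.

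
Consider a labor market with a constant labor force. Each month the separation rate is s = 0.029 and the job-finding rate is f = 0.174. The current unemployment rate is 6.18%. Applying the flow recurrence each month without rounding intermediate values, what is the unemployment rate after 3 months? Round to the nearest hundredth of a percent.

Unemployment rate after three months ≈ 10.18%.

With a fixed labor force, u_{t+1} = u_t + s·(1−u_t) − f·u_t = u_t·(1−s−f) + s.
Here 1−s−f = 0.797 and s = 0.029.
u_1 = 0.061800 × 0.797 + 0.029 = 0.078255.
u_2 = 0.078255 × 0.797 + 0.029 = 0.091369.
u_3 = 0.091369 × 0.797 + 0.029 = 0.101821.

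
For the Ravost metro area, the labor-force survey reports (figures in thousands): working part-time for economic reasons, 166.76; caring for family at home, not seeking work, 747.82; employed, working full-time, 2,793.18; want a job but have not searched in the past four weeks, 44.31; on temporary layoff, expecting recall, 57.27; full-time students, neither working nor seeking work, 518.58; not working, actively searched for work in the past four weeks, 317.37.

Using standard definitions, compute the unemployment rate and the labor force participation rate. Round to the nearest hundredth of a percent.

Employed = 166.76 + 2,793.18 = 2,959.94 thousand (anyone who worked, including part-time for economic reasons, counts as employed).
Unemployed = 57.27 + 317.37 = 374.64 thousand (jobless and actively searching, or on temporary layoff).
Labor force = 2,959.94 + 374.64 = 3,334.58 thousand.
Not in labor force = 747.82 + 44.31 + 518.58 = 1,310.71 thousand (those not working and not actively searching are outside the labor force — including those who want a job but have given up searching).
Civilian working-age population = 3,334.58 + 1,310.71 = 4,645.29 thousand.
Unemployment rate = 374.64 / 3,334.58 = 11.23%.
Labor force participation rate = 3,334.58 / 4,645.29 = 71.78%.

Unemployment rate ≈ 11.23%; labor force participation rate ≈ 71.78%.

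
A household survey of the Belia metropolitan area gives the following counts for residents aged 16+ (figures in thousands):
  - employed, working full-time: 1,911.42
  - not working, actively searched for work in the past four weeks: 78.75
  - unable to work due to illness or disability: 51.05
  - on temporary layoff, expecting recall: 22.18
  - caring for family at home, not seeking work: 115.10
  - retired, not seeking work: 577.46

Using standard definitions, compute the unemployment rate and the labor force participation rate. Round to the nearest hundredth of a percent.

Unemployment rate ≈ 5.02%; labor force participation rate ≈ 73.02%.

Employed = 1,911.42 thousand.
Unemployed = 78.75 + 22.18 = 100.93 thousand (jobless and actively searching, or on temporary layoff).
Labor force = 1,911.42 + 100.93 = 2,012.35 thousand.
Not in labor force = 51.05 + 115.10 + 577.46 = 743.61 thousand (those not working and not actively searching are outside the labor force).
Civilian working-age population = 2,012.35 + 743.61 = 2,755.96 thousand.
Unemployment rate = 100.93 / 2,012.35 = 5.02%.
Labor force participation rate = 2,012.35 / 2,755.96 = 73.02%.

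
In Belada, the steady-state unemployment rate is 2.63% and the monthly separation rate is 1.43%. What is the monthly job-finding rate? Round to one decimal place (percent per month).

From u* = s/(s+f): f = s·(1−u)/u.
f = 1.43 × (1 − 0.0263) / 0.0263 = 1.3924 / 0.0263 ≈ 52.9% per month.

Job-finding rate ≈ 52.9% per month.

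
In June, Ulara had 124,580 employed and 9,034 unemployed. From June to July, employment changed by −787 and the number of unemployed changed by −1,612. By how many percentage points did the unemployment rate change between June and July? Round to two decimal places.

June: labor force = 124,580 + 9,034 = 133,614; u = 9,034/133,614 = 6.76%.
July: labor force = 123,793 + 7,422 = 131,215; u = 7,422/131,215 = 5.66%.
Change = 5.66% − 6.76% = −1.10 pp.

The unemployment rate changed by −1.10 percentage points.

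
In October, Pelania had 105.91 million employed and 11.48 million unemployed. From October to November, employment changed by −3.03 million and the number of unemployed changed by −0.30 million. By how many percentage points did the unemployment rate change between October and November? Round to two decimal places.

October: labor force = 105.91 + 11.48 = 117.39; u = 11.48/117.39 = 9.78%.
November: labor force = 102.88 + 11.18 = 114.06; u = 11.18/114.06 = 9.80%.
Change = 9.80% − 9.78% = +0.02 pp.

The unemployment rate changed by +0.02 percentage points.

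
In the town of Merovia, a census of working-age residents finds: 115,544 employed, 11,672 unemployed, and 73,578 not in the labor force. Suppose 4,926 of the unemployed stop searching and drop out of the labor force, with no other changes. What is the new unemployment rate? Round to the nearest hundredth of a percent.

New unemployment rate ≈ 5.52%.

Initially, labor force = 115,544 + 11,672 = 127,216, so u = 11,672/127,216 = 9.17%.
After the change, unemployed and labor force both fall by 4,926 → E = 115,544, U = 6,746, labor force = 122,290.
New unemployment rate = 6,746 / 122,290 = 5.52%.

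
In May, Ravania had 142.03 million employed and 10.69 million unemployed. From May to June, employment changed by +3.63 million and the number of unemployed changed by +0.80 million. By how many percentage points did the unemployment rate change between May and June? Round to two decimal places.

The unemployment rate changed by +0.31 percentage points.

May: labor force = 142.03 + 10.69 = 152.72; u = 10.69/152.72 = 7.00%.
June: labor force = 145.66 + 11.49 = 157.15; u = 11.49/157.15 = 7.31%.
Change = 7.31% − 7.00% = +0.31 pp.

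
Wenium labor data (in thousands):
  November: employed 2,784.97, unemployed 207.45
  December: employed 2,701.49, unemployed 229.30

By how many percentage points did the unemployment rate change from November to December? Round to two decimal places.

November: labor force = 2,784.97 + 207.45 = 2,992.42; u = 207.45/2,992.42 = 6.93%.
December: labor force = 2,701.49 + 229.30 = 2,930.79; u = 229.30/2,930.79 = 7.82%.
Change = 7.82% − 6.93% = +0.89 pp.

The unemployment rate changed by +0.89 percentage points.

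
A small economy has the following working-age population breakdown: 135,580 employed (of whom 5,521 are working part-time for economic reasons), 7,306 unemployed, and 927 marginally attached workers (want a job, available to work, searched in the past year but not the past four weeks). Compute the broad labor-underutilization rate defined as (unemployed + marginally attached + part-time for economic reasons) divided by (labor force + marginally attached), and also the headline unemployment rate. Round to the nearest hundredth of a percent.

Broad underutilization rate ≈ 9.56%; headline unemployment rate ≈ 5.11%.

Labor force = 135,580 + 7,306 = 142,886.
Numerator = 7,306 + 927 + 5,521 = 13,754.
Denominator = 142,886 + 927 = 143,813.
Broad rate = 13,754 / 143,813 = 9.56%.
Headline unemployment rate = 7,306 / 142,886 = 5.11%.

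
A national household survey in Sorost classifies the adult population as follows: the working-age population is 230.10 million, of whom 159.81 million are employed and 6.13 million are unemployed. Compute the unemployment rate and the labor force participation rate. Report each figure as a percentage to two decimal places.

Labor force = employed + unemployed = 159.81 + 6.13 = 165.94 million.
Unemployment rate = 6.13 / 165.94 = 3.69%.
Labor force participation rate = 165.94 / 230.10 = 72.12%.

Unemployment rate ≈ 3.69%; labor force participation rate ≈ 72.12%.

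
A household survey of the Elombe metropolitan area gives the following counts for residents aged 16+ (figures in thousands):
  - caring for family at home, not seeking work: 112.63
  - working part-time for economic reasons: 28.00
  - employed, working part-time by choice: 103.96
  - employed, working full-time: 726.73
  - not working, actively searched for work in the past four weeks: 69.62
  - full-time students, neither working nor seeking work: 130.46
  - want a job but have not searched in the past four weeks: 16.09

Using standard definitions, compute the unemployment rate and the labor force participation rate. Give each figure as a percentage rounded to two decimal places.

Employed = 28.00 + 103.96 + 726.73 = 858.69 thousand (anyone who worked, including part-time for economic reasons, counts as employed).
Unemployed = 69.62 thousand.
Labor force = 858.69 + 69.62 = 928.31 thousand.
Not in labor force = 112.63 + 130.46 + 16.09 = 259.18 thousand (those not working and not actively searching are outside the labor force — including those who want a job but have given up searching).
Civilian working-age population = 928.31 + 259.18 = 1,187.49 thousand.
Unemployment rate = 69.62 / 928.31 = 7.50%.
Labor force participation rate = 928.31 / 1,187.49 = 78.17%.

Unemployment rate ≈ 7.50%; labor force participation rate ≈ 78.17%.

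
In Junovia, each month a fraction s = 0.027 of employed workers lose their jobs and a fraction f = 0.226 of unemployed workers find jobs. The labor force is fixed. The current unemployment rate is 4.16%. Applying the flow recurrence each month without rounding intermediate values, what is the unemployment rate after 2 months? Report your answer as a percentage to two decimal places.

With a fixed labor force, u_{t+1} = u_t + s·(1−u_t) − f·u_t = u_t·(1−s−f) + s.
Here 1−s−f = 0.747 and s = 0.027.
u_1 = 0.041600 × 0.747 + 0.027 = 0.058075.
u_2 = 0.058075 × 0.747 + 0.027 = 0.070382.

Unemployment rate after two months ≈ 7.04%.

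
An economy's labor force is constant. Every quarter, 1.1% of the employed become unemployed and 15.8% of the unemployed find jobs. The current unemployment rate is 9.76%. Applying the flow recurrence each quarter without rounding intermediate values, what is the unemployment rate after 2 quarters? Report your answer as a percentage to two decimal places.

Unemployment rate after two quarters ≈ 8.75%.

With a fixed labor force, u_{t+1} = u_t + s·(1−u_t) − f·u_t = u_t·(1−s−f) + s.
Here 1−s−f = 0.831 and s = 0.011.
u_1 = 0.097600 × 0.831 + 0.011 = 0.092106.
u_2 = 0.092106 × 0.831 + 0.011 = 0.087540.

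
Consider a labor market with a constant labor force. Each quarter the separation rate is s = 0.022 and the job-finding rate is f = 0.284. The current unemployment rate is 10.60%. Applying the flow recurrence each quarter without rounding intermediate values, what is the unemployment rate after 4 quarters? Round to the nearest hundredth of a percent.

With a fixed labor force, u_{t+1} = u_t + s·(1−u_t) − f·u_t = u_t·(1−s−f) + s.
Here 1−s−f = 0.694 and s = 0.022.
u_1 = 0.106000 × 0.694 + 0.022 = 0.095564.
u_2 = 0.095564 × 0.694 + 0.022 = 0.088321.
u_3 = 0.088321 × 0.694 + 0.022 = 0.083295.
u_4 = 0.083295 × 0.694 + 0.022 = 0.079807.

Unemployment rate after four quarters ≈ 7.98%.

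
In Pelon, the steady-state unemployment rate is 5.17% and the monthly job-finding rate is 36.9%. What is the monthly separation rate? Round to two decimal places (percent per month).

Separation rate ≈ 2.01% per month.

From u* = s/(s+f): s = u·f/(1−u).
s = 0.0517 × 36.9 / (1 − 0.0517) = 1.9077 / 0.9483 ≈ 2.01% per month.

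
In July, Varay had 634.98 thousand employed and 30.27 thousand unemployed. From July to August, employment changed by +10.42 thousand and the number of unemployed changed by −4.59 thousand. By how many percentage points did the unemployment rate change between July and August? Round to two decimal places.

July: labor force = 634.98 + 30.27 = 665.25; u = 30.27/665.25 = 4.55%.
August: labor force = 645.40 + 25.68 = 671.08; u = 25.68/671.08 = 3.83%.
Change = 3.83% − 4.55% = −0.72 pp.

The unemployment rate changed by −0.72 percentage points.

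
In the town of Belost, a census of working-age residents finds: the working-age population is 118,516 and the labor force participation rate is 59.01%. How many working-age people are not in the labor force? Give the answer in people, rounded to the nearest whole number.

About 48,580 are not in the labor force.

Share not in the labor force = 1 − 0.5901 = 0.4099.
Not in labor force = 0.4099 × 118,516 ≈ 48,580.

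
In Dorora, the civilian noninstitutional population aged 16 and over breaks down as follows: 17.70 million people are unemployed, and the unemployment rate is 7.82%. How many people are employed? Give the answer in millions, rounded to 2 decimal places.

About 208.64 million are employed.

Labor force = U / u = 17.70 / 0.0782 ≈ 226.34 million.
Employed = labor force − unemployed = 226.34 − 17.70 = 208.64 million.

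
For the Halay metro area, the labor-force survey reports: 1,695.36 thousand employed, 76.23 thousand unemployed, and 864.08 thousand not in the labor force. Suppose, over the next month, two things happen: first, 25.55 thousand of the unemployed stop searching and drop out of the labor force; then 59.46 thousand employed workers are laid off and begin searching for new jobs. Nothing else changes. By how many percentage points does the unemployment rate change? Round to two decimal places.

The unemployment rate changes by +2.01 percentage points.

Initially, labor force = 1,695.36 + 76.23 = 1,771.59 thousand, so u = 76.23/1,771.59 = 4.30%.
After the first change, unemployed and labor force both fall by 25.55 → E = 1,695.36, U = 50.68, labor force = 1,746.04 thousand.
After the second change, employed falls and unemployed rises by 59.46; labor force unchanged → E = 1,635.90, U = 110.14, labor force = 1,746.04 thousand.
New unemployment rate = 110.14 / 1,746.04 = 6.31%.
Change = 6.31% − 4.30% = +2.01 percentage points.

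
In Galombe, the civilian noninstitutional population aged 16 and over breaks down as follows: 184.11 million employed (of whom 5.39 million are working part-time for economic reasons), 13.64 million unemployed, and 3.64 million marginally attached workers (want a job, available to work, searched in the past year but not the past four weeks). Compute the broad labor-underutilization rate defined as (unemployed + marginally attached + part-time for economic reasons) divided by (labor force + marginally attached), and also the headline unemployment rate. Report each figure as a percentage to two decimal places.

Broad underutilization rate ≈ 11.26%; headline unemployment rate ≈ 6.90%.

Labor force = 184.11 + 13.64 = 197.75 million.
Numerator = 13.64 + 3.64 + 5.39 = 22.67 million.
Denominator = 197.75 + 3.64 = 201.39 million.
Broad rate = 22.67 / 201.39 = 11.26%.
Headline unemployment rate = 13.64 / 197.75 = 6.90%.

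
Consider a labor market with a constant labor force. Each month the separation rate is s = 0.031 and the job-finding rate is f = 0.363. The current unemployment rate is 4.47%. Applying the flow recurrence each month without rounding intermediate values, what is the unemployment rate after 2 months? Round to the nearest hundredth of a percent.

With a fixed labor force, u_{t+1} = u_t + s·(1−u_t) − f·u_t = u_t·(1−s−f) + s.
Here 1−s−f = 0.606 and s = 0.031.
u_1 = 0.044700 × 0.606 + 0.031 = 0.058088.
u_2 = 0.058088 × 0.606 + 0.031 = 0.066201.

Unemployment rate after two months ≈ 6.62%.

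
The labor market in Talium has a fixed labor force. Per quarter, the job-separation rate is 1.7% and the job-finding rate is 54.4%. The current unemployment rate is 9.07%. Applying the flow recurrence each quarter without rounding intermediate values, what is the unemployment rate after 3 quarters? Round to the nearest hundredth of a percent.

With a fixed labor force, u_{t+1} = u_t + s·(1−u_t) − f·u_t = u_t·(1−s−f) + s.
Here 1−s−f = 0.439 and s = 0.017.
u_1 = 0.090700 × 0.439 + 0.017 = 0.056817.
u_2 = 0.056817 × 0.439 + 0.017 = 0.041943.
u_3 = 0.041943 × 0.439 + 0.017 = 0.035413.

Unemployment rate after three quarters ≈ 3.54%.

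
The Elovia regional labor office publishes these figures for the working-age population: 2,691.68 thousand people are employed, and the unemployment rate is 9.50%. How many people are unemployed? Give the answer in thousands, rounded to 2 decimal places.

Let U be the number unemployed. The labor force is E + U, and U/(E+U) = 0.0950.
So U = 0.0950 × 2,691.68 / (1 − 0.0950) = 255.7096 / 0.9050 ≈ 282.55 thousand.

About 282.55 thousand are unemployed.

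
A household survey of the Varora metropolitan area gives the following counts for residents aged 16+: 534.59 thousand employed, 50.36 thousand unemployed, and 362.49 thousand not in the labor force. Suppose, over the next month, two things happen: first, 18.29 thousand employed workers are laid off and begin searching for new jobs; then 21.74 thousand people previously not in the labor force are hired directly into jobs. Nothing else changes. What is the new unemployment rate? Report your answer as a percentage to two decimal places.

New unemployment rate ≈ 11.32%.

Initially, labor force = 534.59 + 50.36 = 584.95 thousand, so u = 50.36/584.95 = 8.61%.
After the first change, employed falls and unemployed rises by 18.29; labor force unchanged → E = 516.30, U = 68.65, labor force = 584.95 thousand.
After the second change, employed and labor force both rise by 21.74; unemployed unchanged → E = 538.04, U = 68.65, labor force = 606.69 thousand.
New unemployment rate = 68.65 / 606.69 = 11.32%.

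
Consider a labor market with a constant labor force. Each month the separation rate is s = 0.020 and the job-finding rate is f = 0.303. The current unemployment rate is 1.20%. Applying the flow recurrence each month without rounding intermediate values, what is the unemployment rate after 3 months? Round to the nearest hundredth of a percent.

With a fixed labor force, u_{t+1} = u_t + s·(1−u_t) − f·u_t = u_t·(1−s−f) + s.
Here 1−s−f = 0.677 and s = 0.020.
u_1 = 0.012000 × 0.677 + 0.020 = 0.028124.
u_2 = 0.028124 × 0.677 + 0.020 = 0.039040.
u_3 = 0.039040 × 0.677 + 0.020 = 0.046430.

Unemployment rate after three months ≈ 4.64%.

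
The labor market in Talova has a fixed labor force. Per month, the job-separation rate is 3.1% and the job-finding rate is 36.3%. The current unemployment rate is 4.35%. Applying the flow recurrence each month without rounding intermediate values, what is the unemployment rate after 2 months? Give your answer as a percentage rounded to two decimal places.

Unemployment rate after two months ≈ 6.58%.

With a fixed labor force, u_{t+1} = u_t + s·(1−u_t) − f·u_t = u_t·(1−s−f) + s.
Here 1−s−f = 0.606 and s = 0.031.
u_1 = 0.043500 × 0.606 + 0.031 = 0.057361.
u_2 = 0.057361 × 0.606 + 0.031 = 0.065761.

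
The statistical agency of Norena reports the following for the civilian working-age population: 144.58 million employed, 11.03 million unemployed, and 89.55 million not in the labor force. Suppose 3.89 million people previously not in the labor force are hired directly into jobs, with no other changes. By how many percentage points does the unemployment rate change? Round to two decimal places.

Initially, labor force = 144.58 + 11.03 = 155.61 million, so u = 11.03/155.61 = 7.09%.
After the change, employed and labor force both rise by 3.89; unemployed unchanged → E = 148.47, U = 11.03, labor force = 159.50 million.
New unemployment rate = 11.03 / 159.50 = 6.92%.
Change = 6.92% − 7.09% = −0.17 percentage points.

The unemployment rate changes by −0.17 percentage points.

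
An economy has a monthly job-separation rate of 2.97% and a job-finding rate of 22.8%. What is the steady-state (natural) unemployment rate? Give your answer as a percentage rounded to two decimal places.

Steady-state unemployment rate ≈ 11.53%.

At steady state the flows balance: s·E = f·U, so U/(E+U) = s/(s+f).
u* = 2.97 / (2.97 + 22.8) = 2.97 / 25.77 = 11.53%.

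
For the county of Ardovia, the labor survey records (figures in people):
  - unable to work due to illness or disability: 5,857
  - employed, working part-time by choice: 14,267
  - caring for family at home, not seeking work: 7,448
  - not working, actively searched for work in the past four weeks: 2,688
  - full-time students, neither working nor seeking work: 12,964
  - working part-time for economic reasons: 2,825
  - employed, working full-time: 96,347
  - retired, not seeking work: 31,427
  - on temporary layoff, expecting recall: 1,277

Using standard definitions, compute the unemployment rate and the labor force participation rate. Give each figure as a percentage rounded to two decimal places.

Unemployment rate ≈ 3.38%; labor force participation rate ≈ 67.05%.

Employed = 14,267 + 2,825 + 96,347 = 113,439 (anyone who worked, including part-time for economic reasons, counts as employed).
Unemployed = 2,688 + 1,277 = 3,965 (jobless and actively searching, or on temporary layoff).
Labor force = 113,439 + 3,965 = 117,404.
Not in labor force = 5,857 + 7,448 + 12,964 + 31,427 = 57,696 (those not working and not actively searching are outside the labor force).
Civilian working-age population = 117,404 + 57,696 = 175,100.
Unemployment rate = 3,965 / 117,404 = 3.38%.
Labor force participation rate = 117,404 / 175,100 = 67.05%.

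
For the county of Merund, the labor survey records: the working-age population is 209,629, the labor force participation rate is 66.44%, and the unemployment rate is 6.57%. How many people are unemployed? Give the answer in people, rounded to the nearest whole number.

About 9,151 are unemployed.

Labor force = 0.6644 × 209,629 = 139,278.
Unemployed = 0.0657 × 139,278 ≈ 9,151.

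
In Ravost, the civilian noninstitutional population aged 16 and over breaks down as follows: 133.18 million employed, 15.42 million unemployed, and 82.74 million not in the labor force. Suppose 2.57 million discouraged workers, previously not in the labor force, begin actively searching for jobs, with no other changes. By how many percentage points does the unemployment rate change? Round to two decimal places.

The unemployment rate changes by +1.52 percentage points.

Initially, labor force = 133.18 + 15.42 = 148.60 million, so u = 15.42/148.60 = 10.38%.
After the change, unemployed and labor force both rise by 2.57 → E = 133.18, U = 17.99, labor force = 151.17 million.
New unemployment rate = 17.99 / 151.17 = 11.90%.
Change = 11.90% − 10.38% = +1.52 percentage points.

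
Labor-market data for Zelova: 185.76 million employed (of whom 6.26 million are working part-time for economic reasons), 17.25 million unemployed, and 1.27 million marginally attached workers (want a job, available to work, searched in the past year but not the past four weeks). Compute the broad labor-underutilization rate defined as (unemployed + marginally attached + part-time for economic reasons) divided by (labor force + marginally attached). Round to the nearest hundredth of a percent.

Labor force = 185.76 + 17.25 = 203.01 million.
Numerator = 17.25 + 1.27 + 6.26 = 24.78 million.
Denominator = 203.01 + 1.27 = 204.28 million.
Broad rate = 24.78 / 204.28 = 12.13%.

Broad underutilization rate ≈ 12.13%.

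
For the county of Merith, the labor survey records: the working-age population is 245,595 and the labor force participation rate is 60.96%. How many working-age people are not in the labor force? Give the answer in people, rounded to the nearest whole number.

About 95,880 are not in the labor force.

Share not in the labor force = 1 − 0.6096 = 0.3904.
Not in labor force = 0.3904 × 245,595 ≈ 95,880.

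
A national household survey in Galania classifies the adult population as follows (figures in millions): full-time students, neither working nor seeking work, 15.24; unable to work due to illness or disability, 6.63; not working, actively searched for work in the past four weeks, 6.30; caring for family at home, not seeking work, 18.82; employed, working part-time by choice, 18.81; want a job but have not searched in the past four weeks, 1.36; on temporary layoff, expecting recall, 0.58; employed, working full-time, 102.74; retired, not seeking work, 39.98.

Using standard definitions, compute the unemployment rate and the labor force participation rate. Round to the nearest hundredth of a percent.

Unemployment rate ≈ 5.36%; labor force participation rate ≈ 61.02%.

Employed = 18.81 + 102.74 = 121.55 million.
Unemployed = 6.30 + 0.58 = 6.88 million (jobless and actively searching, or on temporary layoff).
Labor force = 121.55 + 6.88 = 128.43 million.
Not in labor force = 15.24 + 6.63 + 18.82 + 1.36 + 39.98 = 82.03 million (those not working and not actively searching are outside the labor force — including those who want a job but have given up searching).
Civilian working-age population = 128.43 + 82.03 = 210.46 million.
Unemployment rate = 6.88 / 128.43 = 5.36%.
Labor force participation rate = 128.43 / 210.46 = 61.02%.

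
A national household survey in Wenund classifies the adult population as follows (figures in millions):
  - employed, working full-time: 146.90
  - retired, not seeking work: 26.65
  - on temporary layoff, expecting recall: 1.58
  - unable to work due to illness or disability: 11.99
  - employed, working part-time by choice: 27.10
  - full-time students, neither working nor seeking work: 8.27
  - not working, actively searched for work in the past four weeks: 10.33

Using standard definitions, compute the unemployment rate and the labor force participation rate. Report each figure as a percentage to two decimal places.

Employed = 146.90 + 27.10 = 174.00 million.
Unemployed = 1.58 + 10.33 = 11.91 million (jobless and actively searching, or on temporary layoff).
Labor force = 174.00 + 11.91 = 185.91 million.
Not in labor force = 26.65 + 11.99 + 8.27 = 46.91 million (those not working and not actively searching are outside the labor force).
Civilian working-age population = 185.91 + 46.91 = 232.82 million.
Unemployment rate = 11.91 / 185.91 = 6.41%.
Labor force participation rate = 185.91 / 232.82 = 79.85%.

Unemployment rate ≈ 6.41%; labor force participation rate ≈ 79.85%.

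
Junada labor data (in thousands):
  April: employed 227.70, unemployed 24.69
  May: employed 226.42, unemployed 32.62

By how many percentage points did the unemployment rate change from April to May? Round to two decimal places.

April: labor force = 227.70 + 24.69 = 252.39; u = 24.69/252.39 = 9.78%.
May: labor force = 226.42 + 32.62 = 259.04; u = 32.62/259.04 = 12.59%.
Change = 12.59% − 9.78% = +2.81 pp.

The unemployment rate changed by +2.81 percentage points.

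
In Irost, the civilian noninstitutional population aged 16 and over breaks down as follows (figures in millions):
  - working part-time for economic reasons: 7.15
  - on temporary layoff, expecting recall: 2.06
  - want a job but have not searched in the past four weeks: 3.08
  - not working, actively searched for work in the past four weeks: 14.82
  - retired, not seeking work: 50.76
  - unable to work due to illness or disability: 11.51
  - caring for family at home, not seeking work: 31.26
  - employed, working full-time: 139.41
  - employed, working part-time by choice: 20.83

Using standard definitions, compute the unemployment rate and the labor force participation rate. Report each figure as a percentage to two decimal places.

Employed = 7.15 + 139.41 + 20.83 = 167.39 million (anyone who worked, including part-time for economic reasons, counts as employed).
Unemployed = 2.06 + 14.82 = 16.88 million (jobless and actively searching, or on temporary layoff).
Labor force = 167.39 + 16.88 = 184.27 million.
Not in labor force = 3.08 + 50.76 + 11.51 + 31.26 = 96.61 million (those not working and not actively searching are outside the labor force — including those who want a job but have given up searching).
Civilian working-age population = 184.27 + 96.61 = 280.88 million.
Unemployment rate = 16.88 / 184.27 = 9.16%.
Labor force participation rate = 184.27 / 280.88 = 65.60%.

Unemployment rate ≈ 9.16%; labor force participation rate ≈ 65.60%.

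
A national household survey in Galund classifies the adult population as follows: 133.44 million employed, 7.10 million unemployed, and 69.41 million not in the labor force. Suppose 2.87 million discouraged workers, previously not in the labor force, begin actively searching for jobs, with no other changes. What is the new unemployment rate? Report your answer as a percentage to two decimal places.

Initially, labor force = 133.44 + 7.10 = 140.54 million, so u = 7.10/140.54 = 5.05%.
After the change, unemployed and labor force both rise by 2.87 → E = 133.44, U = 9.97, labor force = 143.41 million.
New unemployment rate = 9.97 / 143.41 = 6.95%.

New unemployment rate ≈ 6.95%.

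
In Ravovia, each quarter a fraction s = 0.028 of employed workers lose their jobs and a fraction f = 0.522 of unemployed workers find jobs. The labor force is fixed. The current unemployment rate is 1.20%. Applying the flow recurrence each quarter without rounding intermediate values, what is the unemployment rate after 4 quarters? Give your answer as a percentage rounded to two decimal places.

With a fixed labor force, u_{t+1} = u_t + s·(1−u_t) − f·u_t = u_t·(1−s−f) + s.
Here 1−s−f = 0.450 and s = 0.028.
u_1 = 0.012000 × 0.450 + 0.028 = 0.033400.
u_2 = 0.033400 × 0.450 + 0.028 = 0.043030.
u_3 = 0.043030 × 0.450 + 0.028 = 0.047364.
u_4 = 0.047364 × 0.450 + 0.028 = 0.049314.

Unemployment rate after four quarters ≈ 4.93%.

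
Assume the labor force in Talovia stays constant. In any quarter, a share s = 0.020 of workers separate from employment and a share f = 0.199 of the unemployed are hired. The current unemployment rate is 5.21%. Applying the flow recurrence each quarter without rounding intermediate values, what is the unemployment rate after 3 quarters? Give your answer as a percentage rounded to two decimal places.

With a fixed labor force, u_{t+1} = u_t + s·(1−u_t) − f·u_t = u_t·(1−s−f) + s.
Here 1−s−f = 0.781 and s = 0.020.
u_1 = 0.052100 × 0.781 + 0.020 = 0.060690.
u_2 = 0.060690 × 0.781 + 0.020 = 0.067399.
u_3 = 0.067399 × 0.781 + 0.020 = 0.072639.

Unemployment rate after three quarters ≈ 7.26%.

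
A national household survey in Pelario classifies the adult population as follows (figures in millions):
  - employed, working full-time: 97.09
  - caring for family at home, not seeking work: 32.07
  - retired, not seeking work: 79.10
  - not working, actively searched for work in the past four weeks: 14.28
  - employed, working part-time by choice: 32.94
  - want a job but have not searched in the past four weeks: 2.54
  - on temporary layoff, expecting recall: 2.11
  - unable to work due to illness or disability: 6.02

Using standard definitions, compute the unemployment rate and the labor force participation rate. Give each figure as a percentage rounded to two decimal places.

Unemployment rate ≈ 11.19%; labor force participation rate ≈ 55.01%.

Employed = 97.09 + 32.94 = 130.03 million.
Unemployed = 14.28 + 2.11 = 16.39 million (jobless and actively searching, or on temporary layoff).
Labor force = 130.03 + 16.39 = 146.42 million.
Not in labor force = 32.07 + 79.10 + 2.54 + 6.02 = 119.73 million (those not working and not actively searching are outside the labor force — including those who want a job but have given up searching).
Civilian working-age population = 146.42 + 119.73 = 266.15 million.
Unemployment rate = 16.39 / 146.42 = 11.19%.
Labor force participation rate = 146.42 / 266.15 = 55.01%.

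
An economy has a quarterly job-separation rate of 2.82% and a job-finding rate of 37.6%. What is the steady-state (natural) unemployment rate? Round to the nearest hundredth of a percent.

At steady state the flows balance: s·E = f·U, so U/(E+U) = s/(s+f).
u* = 2.82 / (2.82 + 37.6) = 2.82 / 40.42 = 6.98%.

Steady-state unemployment rate ≈ 6.98%.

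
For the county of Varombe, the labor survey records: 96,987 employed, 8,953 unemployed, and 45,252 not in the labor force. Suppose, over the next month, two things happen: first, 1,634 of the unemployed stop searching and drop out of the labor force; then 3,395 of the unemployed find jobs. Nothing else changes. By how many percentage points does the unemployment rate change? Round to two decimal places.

The unemployment rate changes by −4.69 percentage points.

Initially, labor force = 96,987 + 8,953 = 105,940, so u = 8,953/105,940 = 8.45%.
After the first change, unemployed and labor force both fall by 1,634 → E = 96,987, U = 7,319, labor force = 104,306.
After the second change, unemployed falls and employed rises by 3,395; labor force unchanged → E = 100,382, U = 3,924, labor force = 104,306.
New unemployment rate = 3,924 / 104,306 = 3.76%.
Change = 3.76% − 8.45% = −4.69 percentage points.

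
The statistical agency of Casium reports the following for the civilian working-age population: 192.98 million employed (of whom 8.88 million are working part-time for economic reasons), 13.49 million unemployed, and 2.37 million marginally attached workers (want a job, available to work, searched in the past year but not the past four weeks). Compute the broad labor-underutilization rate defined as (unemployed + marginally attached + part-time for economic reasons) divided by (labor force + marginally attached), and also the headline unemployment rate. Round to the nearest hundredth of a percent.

Broad underutilization rate ≈ 11.85%; headline unemployment rate ≈ 6.53%.

Labor force = 192.98 + 13.49 = 206.47 million.
Numerator = 13.49 + 2.37 + 8.88 = 24.74 million.
Denominator = 206.47 + 2.37 = 208.84 million.
Broad rate = 24.74 / 208.84 = 11.85%.
Headline unemployment rate = 13.49 / 206.47 = 6.53%.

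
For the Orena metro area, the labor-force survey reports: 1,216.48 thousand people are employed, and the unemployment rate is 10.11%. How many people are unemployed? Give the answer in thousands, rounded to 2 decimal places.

About 136.82 thousand are unemployed.

Let U be the number unemployed. The labor force is E + U, and U/(E+U) = 0.1011.
So U = 0.1011 × 1,216.48 / (1 − 0.1011) = 122.9861 / 0.8989 ≈ 136.82 thousand.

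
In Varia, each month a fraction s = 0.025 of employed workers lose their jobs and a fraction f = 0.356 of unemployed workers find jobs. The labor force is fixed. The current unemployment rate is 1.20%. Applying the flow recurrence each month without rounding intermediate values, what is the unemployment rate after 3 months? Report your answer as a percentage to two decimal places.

With a fixed labor force, u_{t+1} = u_t + s·(1−u_t) − f·u_t = u_t·(1−s−f) + s.
Here 1−s−f = 0.619 and s = 0.025.
u_1 = 0.012000 × 0.619 + 0.025 = 0.032428.
u_2 = 0.032428 × 0.619 + 0.025 = 0.045073.
u_3 = 0.045073 × 0.619 + 0.025 = 0.052900.

Unemployment rate after three months ≈ 5.29%.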